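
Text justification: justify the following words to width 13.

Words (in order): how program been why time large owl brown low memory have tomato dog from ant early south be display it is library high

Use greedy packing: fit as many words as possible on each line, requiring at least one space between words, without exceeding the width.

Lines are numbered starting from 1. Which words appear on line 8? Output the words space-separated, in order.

Answer: early south

Derivation:
Line 1: ['how', 'program'] (min_width=11, slack=2)
Line 2: ['been', 'why', 'time'] (min_width=13, slack=0)
Line 3: ['large', 'owl'] (min_width=9, slack=4)
Line 4: ['brown', 'low'] (min_width=9, slack=4)
Line 5: ['memory', 'have'] (min_width=11, slack=2)
Line 6: ['tomato', 'dog'] (min_width=10, slack=3)
Line 7: ['from', 'ant'] (min_width=8, slack=5)
Line 8: ['early', 'south'] (min_width=11, slack=2)
Line 9: ['be', 'display', 'it'] (min_width=13, slack=0)
Line 10: ['is', 'library'] (min_width=10, slack=3)
Line 11: ['high'] (min_width=4, slack=9)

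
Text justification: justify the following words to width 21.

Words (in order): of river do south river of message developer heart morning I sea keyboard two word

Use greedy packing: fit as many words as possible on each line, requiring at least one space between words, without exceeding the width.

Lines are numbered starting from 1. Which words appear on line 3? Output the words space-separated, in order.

Line 1: ['of', 'river', 'do', 'south'] (min_width=17, slack=4)
Line 2: ['river', 'of', 'message'] (min_width=16, slack=5)
Line 3: ['developer', 'heart'] (min_width=15, slack=6)
Line 4: ['morning', 'I', 'sea'] (min_width=13, slack=8)
Line 5: ['keyboard', 'two', 'word'] (min_width=17, slack=4)

Answer: developer heart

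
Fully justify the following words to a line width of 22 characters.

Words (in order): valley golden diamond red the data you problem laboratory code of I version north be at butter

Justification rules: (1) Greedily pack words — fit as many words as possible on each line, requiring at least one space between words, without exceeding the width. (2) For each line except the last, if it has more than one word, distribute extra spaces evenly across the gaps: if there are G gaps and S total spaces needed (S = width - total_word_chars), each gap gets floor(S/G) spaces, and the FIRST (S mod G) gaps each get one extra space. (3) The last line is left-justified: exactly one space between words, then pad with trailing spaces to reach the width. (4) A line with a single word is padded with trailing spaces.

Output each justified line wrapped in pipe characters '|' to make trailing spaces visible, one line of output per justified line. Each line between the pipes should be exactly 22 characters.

Line 1: ['valley', 'golden', 'diamond'] (min_width=21, slack=1)
Line 2: ['red', 'the', 'data', 'you'] (min_width=16, slack=6)
Line 3: ['problem', 'laboratory'] (min_width=18, slack=4)
Line 4: ['code', 'of', 'I', 'version'] (min_width=17, slack=5)
Line 5: ['north', 'be', 'at', 'butter'] (min_width=18, slack=4)

Answer: |valley  golden diamond|
|red   the   data   you|
|problem     laboratory|
|code   of   I  version|
|north be at butter    |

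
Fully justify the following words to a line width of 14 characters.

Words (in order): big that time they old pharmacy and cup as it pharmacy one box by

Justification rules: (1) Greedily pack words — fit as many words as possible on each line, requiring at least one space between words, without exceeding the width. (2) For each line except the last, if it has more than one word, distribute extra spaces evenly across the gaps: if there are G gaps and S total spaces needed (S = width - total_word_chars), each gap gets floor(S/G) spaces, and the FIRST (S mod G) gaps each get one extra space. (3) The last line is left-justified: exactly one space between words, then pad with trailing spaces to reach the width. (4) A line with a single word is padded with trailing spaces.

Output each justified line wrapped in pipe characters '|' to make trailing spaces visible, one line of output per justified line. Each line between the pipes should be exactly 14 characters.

Answer: |big  that time|
|they       old|
|pharmacy   and|
|cup    as   it|
|pharmacy   one|
|box by        |

Derivation:
Line 1: ['big', 'that', 'time'] (min_width=13, slack=1)
Line 2: ['they', 'old'] (min_width=8, slack=6)
Line 3: ['pharmacy', 'and'] (min_width=12, slack=2)
Line 4: ['cup', 'as', 'it'] (min_width=9, slack=5)
Line 5: ['pharmacy', 'one'] (min_width=12, slack=2)
Line 6: ['box', 'by'] (min_width=6, slack=8)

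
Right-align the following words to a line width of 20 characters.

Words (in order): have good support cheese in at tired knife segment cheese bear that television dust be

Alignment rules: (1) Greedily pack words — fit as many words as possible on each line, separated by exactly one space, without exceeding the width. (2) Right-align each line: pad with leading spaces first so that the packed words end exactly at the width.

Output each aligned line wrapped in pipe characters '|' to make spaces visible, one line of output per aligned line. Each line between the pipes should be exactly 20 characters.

Answer: |   have good support|
|  cheese in at tired|
|knife segment cheese|
|bear that television|
|             dust be|

Derivation:
Line 1: ['have', 'good', 'support'] (min_width=17, slack=3)
Line 2: ['cheese', 'in', 'at', 'tired'] (min_width=18, slack=2)
Line 3: ['knife', 'segment', 'cheese'] (min_width=20, slack=0)
Line 4: ['bear', 'that', 'television'] (min_width=20, slack=0)
Line 5: ['dust', 'be'] (min_width=7, slack=13)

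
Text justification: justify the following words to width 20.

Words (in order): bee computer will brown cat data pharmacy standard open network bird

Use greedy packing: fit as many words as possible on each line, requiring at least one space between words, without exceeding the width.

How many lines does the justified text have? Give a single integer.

Answer: 4

Derivation:
Line 1: ['bee', 'computer', 'will'] (min_width=17, slack=3)
Line 2: ['brown', 'cat', 'data'] (min_width=14, slack=6)
Line 3: ['pharmacy', 'standard'] (min_width=17, slack=3)
Line 4: ['open', 'network', 'bird'] (min_width=17, slack=3)
Total lines: 4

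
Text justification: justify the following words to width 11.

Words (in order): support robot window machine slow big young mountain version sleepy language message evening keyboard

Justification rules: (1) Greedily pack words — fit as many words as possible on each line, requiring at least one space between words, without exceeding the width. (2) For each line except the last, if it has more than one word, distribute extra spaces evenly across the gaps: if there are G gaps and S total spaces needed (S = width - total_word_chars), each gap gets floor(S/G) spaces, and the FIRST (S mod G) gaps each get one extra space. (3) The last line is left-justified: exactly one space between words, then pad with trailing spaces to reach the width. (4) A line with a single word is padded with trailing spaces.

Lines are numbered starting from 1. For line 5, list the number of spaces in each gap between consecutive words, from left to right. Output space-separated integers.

Line 1: ['support'] (min_width=7, slack=4)
Line 2: ['robot'] (min_width=5, slack=6)
Line 3: ['window'] (min_width=6, slack=5)
Line 4: ['machine'] (min_width=7, slack=4)
Line 5: ['slow', 'big'] (min_width=8, slack=3)
Line 6: ['young'] (min_width=5, slack=6)
Line 7: ['mountain'] (min_width=8, slack=3)
Line 8: ['version'] (min_width=7, slack=4)
Line 9: ['sleepy'] (min_width=6, slack=5)
Line 10: ['language'] (min_width=8, slack=3)
Line 11: ['message'] (min_width=7, slack=4)
Line 12: ['evening'] (min_width=7, slack=4)
Line 13: ['keyboard'] (min_width=8, slack=3)

Answer: 4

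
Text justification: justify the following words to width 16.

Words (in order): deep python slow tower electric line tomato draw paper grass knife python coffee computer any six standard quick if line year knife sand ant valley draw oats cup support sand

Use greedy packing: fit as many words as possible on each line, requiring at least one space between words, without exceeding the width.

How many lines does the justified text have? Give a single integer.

Answer: 12

Derivation:
Line 1: ['deep', 'python', 'slow'] (min_width=16, slack=0)
Line 2: ['tower', 'electric'] (min_width=14, slack=2)
Line 3: ['line', 'tomato', 'draw'] (min_width=16, slack=0)
Line 4: ['paper', 'grass'] (min_width=11, slack=5)
Line 5: ['knife', 'python'] (min_width=12, slack=4)
Line 6: ['coffee', 'computer'] (min_width=15, slack=1)
Line 7: ['any', 'six', 'standard'] (min_width=16, slack=0)
Line 8: ['quick', 'if', 'line'] (min_width=13, slack=3)
Line 9: ['year', 'knife', 'sand'] (min_width=15, slack=1)
Line 10: ['ant', 'valley', 'draw'] (min_width=15, slack=1)
Line 11: ['oats', 'cup', 'support'] (min_width=16, slack=0)
Line 12: ['sand'] (min_width=4, slack=12)
Total lines: 12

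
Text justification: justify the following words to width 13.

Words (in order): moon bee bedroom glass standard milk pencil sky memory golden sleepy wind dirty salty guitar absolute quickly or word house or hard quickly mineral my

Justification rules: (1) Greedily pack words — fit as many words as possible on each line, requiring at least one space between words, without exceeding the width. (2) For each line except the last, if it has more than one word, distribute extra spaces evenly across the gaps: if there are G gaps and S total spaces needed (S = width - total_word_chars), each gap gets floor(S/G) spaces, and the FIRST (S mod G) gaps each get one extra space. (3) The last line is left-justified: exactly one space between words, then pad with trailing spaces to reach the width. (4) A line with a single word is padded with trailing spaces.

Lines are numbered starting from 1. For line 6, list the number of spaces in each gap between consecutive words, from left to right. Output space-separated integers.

Line 1: ['moon', 'bee'] (min_width=8, slack=5)
Line 2: ['bedroom', 'glass'] (min_width=13, slack=0)
Line 3: ['standard', 'milk'] (min_width=13, slack=0)
Line 4: ['pencil', 'sky'] (min_width=10, slack=3)
Line 5: ['memory', 'golden'] (min_width=13, slack=0)
Line 6: ['sleepy', 'wind'] (min_width=11, slack=2)
Line 7: ['dirty', 'salty'] (min_width=11, slack=2)
Line 8: ['guitar'] (min_width=6, slack=7)
Line 9: ['absolute'] (min_width=8, slack=5)
Line 10: ['quickly', 'or'] (min_width=10, slack=3)
Line 11: ['word', 'house', 'or'] (min_width=13, slack=0)
Line 12: ['hard', 'quickly'] (min_width=12, slack=1)
Line 13: ['mineral', 'my'] (min_width=10, slack=3)

Answer: 3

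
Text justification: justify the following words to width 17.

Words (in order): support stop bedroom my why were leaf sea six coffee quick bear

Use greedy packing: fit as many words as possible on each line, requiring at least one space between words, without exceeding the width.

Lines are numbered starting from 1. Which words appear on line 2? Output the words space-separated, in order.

Line 1: ['support', 'stop'] (min_width=12, slack=5)
Line 2: ['bedroom', 'my', 'why'] (min_width=14, slack=3)
Line 3: ['were', 'leaf', 'sea', 'six'] (min_width=17, slack=0)
Line 4: ['coffee', 'quick', 'bear'] (min_width=17, slack=0)

Answer: bedroom my why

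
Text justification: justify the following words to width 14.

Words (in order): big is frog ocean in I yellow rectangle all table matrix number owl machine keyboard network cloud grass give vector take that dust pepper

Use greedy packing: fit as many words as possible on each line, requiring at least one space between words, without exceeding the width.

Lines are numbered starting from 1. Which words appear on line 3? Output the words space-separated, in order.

Line 1: ['big', 'is', 'frog'] (min_width=11, slack=3)
Line 2: ['ocean', 'in', 'I'] (min_width=10, slack=4)
Line 3: ['yellow'] (min_width=6, slack=8)
Line 4: ['rectangle', 'all'] (min_width=13, slack=1)
Line 5: ['table', 'matrix'] (min_width=12, slack=2)
Line 6: ['number', 'owl'] (min_width=10, slack=4)
Line 7: ['machine'] (min_width=7, slack=7)
Line 8: ['keyboard'] (min_width=8, slack=6)
Line 9: ['network', 'cloud'] (min_width=13, slack=1)
Line 10: ['grass', 'give'] (min_width=10, slack=4)
Line 11: ['vector', 'take'] (min_width=11, slack=3)
Line 12: ['that', 'dust'] (min_width=9, slack=5)
Line 13: ['pepper'] (min_width=6, slack=8)

Answer: yellow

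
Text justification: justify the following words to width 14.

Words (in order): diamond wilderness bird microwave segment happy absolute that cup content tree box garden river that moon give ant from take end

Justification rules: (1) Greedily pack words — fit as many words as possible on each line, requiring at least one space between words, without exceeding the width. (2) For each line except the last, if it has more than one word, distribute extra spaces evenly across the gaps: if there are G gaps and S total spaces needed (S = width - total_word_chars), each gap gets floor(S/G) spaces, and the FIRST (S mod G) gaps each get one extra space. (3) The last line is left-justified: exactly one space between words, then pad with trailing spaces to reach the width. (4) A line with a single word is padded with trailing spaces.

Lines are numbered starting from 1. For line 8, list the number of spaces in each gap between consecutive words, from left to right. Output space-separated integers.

Line 1: ['diamond'] (min_width=7, slack=7)
Line 2: ['wilderness'] (min_width=10, slack=4)
Line 3: ['bird', 'microwave'] (min_width=14, slack=0)
Line 4: ['segment', 'happy'] (min_width=13, slack=1)
Line 5: ['absolute', 'that'] (min_width=13, slack=1)
Line 6: ['cup', 'content'] (min_width=11, slack=3)
Line 7: ['tree', 'box'] (min_width=8, slack=6)
Line 8: ['garden', 'river'] (min_width=12, slack=2)
Line 9: ['that', 'moon', 'give'] (min_width=14, slack=0)
Line 10: ['ant', 'from', 'take'] (min_width=13, slack=1)
Line 11: ['end'] (min_width=3, slack=11)

Answer: 3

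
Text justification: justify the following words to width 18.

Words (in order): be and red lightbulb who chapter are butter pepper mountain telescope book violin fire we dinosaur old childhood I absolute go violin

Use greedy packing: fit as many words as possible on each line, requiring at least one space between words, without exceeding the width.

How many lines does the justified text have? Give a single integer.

Answer: 9

Derivation:
Line 1: ['be', 'and', 'red'] (min_width=10, slack=8)
Line 2: ['lightbulb', 'who'] (min_width=13, slack=5)
Line 3: ['chapter', 'are', 'butter'] (min_width=18, slack=0)
Line 4: ['pepper', 'mountain'] (min_width=15, slack=3)
Line 5: ['telescope', 'book'] (min_width=14, slack=4)
Line 6: ['violin', 'fire', 'we'] (min_width=14, slack=4)
Line 7: ['dinosaur', 'old'] (min_width=12, slack=6)
Line 8: ['childhood', 'I'] (min_width=11, slack=7)
Line 9: ['absolute', 'go', 'violin'] (min_width=18, slack=0)
Total lines: 9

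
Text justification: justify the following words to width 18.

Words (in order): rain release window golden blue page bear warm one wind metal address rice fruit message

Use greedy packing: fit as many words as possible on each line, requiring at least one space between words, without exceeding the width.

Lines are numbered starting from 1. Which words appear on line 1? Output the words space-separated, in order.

Line 1: ['rain', 'release'] (min_width=12, slack=6)
Line 2: ['window', 'golden', 'blue'] (min_width=18, slack=0)
Line 3: ['page', 'bear', 'warm', 'one'] (min_width=18, slack=0)
Line 4: ['wind', 'metal', 'address'] (min_width=18, slack=0)
Line 5: ['rice', 'fruit', 'message'] (min_width=18, slack=0)

Answer: rain release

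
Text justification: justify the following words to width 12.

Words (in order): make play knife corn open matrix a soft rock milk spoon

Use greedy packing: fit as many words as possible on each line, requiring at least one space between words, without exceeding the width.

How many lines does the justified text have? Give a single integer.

Answer: 5

Derivation:
Line 1: ['make', 'play'] (min_width=9, slack=3)
Line 2: ['knife', 'corn'] (min_width=10, slack=2)
Line 3: ['open', 'matrix'] (min_width=11, slack=1)
Line 4: ['a', 'soft', 'rock'] (min_width=11, slack=1)
Line 5: ['milk', 'spoon'] (min_width=10, slack=2)
Total lines: 5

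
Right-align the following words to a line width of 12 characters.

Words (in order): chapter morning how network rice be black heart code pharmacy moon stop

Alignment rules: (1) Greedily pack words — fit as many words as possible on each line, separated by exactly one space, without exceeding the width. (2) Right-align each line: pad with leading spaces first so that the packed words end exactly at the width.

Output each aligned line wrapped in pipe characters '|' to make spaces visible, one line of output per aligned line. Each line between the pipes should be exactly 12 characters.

Answer: |     chapter|
| morning how|
|network rice|
|    be black|
|  heart code|
|    pharmacy|
|   moon stop|

Derivation:
Line 1: ['chapter'] (min_width=7, slack=5)
Line 2: ['morning', 'how'] (min_width=11, slack=1)
Line 3: ['network', 'rice'] (min_width=12, slack=0)
Line 4: ['be', 'black'] (min_width=8, slack=4)
Line 5: ['heart', 'code'] (min_width=10, slack=2)
Line 6: ['pharmacy'] (min_width=8, slack=4)
Line 7: ['moon', 'stop'] (min_width=9, slack=3)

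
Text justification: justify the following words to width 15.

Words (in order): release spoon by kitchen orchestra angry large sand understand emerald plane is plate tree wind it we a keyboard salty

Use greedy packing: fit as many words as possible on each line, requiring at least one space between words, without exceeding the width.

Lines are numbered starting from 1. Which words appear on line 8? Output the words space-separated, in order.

Answer: wind it we a

Derivation:
Line 1: ['release', 'spoon'] (min_width=13, slack=2)
Line 2: ['by', 'kitchen'] (min_width=10, slack=5)
Line 3: ['orchestra', 'angry'] (min_width=15, slack=0)
Line 4: ['large', 'sand'] (min_width=10, slack=5)
Line 5: ['understand'] (min_width=10, slack=5)
Line 6: ['emerald', 'plane'] (min_width=13, slack=2)
Line 7: ['is', 'plate', 'tree'] (min_width=13, slack=2)
Line 8: ['wind', 'it', 'we', 'a'] (min_width=12, slack=3)
Line 9: ['keyboard', 'salty'] (min_width=14, slack=1)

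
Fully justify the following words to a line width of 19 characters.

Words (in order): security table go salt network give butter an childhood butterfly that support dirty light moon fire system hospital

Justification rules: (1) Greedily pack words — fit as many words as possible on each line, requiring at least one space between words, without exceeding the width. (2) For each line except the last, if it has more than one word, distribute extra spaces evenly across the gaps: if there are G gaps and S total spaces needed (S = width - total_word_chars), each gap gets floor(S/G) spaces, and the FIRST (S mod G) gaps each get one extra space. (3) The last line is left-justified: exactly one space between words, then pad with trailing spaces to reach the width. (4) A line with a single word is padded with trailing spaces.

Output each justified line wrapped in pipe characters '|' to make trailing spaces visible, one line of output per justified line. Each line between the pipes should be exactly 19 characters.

Line 1: ['security', 'table', 'go'] (min_width=17, slack=2)
Line 2: ['salt', 'network', 'give'] (min_width=17, slack=2)
Line 3: ['butter', 'an', 'childhood'] (min_width=19, slack=0)
Line 4: ['butterfly', 'that'] (min_width=14, slack=5)
Line 5: ['support', 'dirty', 'light'] (min_width=19, slack=0)
Line 6: ['moon', 'fire', 'system'] (min_width=16, slack=3)
Line 7: ['hospital'] (min_width=8, slack=11)

Answer: |security  table  go|
|salt  network  give|
|butter an childhood|
|butterfly      that|
|support dirty light|
|moon   fire  system|
|hospital           |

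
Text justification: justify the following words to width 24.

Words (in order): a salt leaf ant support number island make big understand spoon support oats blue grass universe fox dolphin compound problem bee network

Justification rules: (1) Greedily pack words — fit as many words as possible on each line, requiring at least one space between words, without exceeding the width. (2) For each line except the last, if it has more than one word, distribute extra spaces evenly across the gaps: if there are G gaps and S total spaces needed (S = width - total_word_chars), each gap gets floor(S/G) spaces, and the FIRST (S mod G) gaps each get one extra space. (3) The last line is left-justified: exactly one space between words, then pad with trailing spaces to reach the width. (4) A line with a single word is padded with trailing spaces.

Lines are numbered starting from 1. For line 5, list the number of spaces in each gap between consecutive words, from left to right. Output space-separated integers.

Line 1: ['a', 'salt', 'leaf', 'ant', 'support'] (min_width=23, slack=1)
Line 2: ['number', 'island', 'make', 'big'] (min_width=22, slack=2)
Line 3: ['understand', 'spoon', 'support'] (min_width=24, slack=0)
Line 4: ['oats', 'blue', 'grass', 'universe'] (min_width=24, slack=0)
Line 5: ['fox', 'dolphin', 'compound'] (min_width=20, slack=4)
Line 6: ['problem', 'bee', 'network'] (min_width=19, slack=5)

Answer: 3 3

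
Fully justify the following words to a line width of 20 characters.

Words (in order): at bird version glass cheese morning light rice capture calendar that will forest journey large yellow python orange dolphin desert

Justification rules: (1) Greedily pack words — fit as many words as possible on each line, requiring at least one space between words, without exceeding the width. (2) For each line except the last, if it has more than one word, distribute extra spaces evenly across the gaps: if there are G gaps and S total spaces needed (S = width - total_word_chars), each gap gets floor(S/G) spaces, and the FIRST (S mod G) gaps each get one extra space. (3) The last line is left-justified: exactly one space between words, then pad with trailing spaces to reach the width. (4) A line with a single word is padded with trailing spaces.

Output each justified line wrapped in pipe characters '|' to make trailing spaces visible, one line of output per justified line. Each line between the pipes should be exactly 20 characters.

Answer: |at    bird   version|
|glass cheese morning|
|light  rice  capture|
|calendar  that  will|
|forest journey large|
|yellow python orange|
|dolphin desert      |

Derivation:
Line 1: ['at', 'bird', 'version'] (min_width=15, slack=5)
Line 2: ['glass', 'cheese', 'morning'] (min_width=20, slack=0)
Line 3: ['light', 'rice', 'capture'] (min_width=18, slack=2)
Line 4: ['calendar', 'that', 'will'] (min_width=18, slack=2)
Line 5: ['forest', 'journey', 'large'] (min_width=20, slack=0)
Line 6: ['yellow', 'python', 'orange'] (min_width=20, slack=0)
Line 7: ['dolphin', 'desert'] (min_width=14, slack=6)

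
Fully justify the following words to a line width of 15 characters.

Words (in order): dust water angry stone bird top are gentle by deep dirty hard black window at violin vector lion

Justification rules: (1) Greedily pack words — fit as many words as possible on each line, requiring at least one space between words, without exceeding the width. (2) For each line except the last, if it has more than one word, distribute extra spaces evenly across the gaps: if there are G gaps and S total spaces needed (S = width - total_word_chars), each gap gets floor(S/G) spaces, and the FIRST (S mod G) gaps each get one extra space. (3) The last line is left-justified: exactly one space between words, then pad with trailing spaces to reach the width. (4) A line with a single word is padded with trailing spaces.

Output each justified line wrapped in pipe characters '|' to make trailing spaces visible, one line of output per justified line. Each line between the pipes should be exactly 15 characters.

Line 1: ['dust', 'water'] (min_width=10, slack=5)
Line 2: ['angry', 'stone'] (min_width=11, slack=4)
Line 3: ['bird', 'top', 'are'] (min_width=12, slack=3)
Line 4: ['gentle', 'by', 'deep'] (min_width=14, slack=1)
Line 5: ['dirty', 'hard'] (min_width=10, slack=5)
Line 6: ['black', 'window', 'at'] (min_width=15, slack=0)
Line 7: ['violin', 'vector'] (min_width=13, slack=2)
Line 8: ['lion'] (min_width=4, slack=11)

Answer: |dust      water|
|angry     stone|
|bird   top  are|
|gentle  by deep|
|dirty      hard|
|black window at|
|violin   vector|
|lion           |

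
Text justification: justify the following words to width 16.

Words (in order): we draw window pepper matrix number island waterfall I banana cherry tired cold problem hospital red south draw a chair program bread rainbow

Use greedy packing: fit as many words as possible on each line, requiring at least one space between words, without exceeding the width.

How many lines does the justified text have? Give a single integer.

Answer: 10

Derivation:
Line 1: ['we', 'draw', 'window'] (min_width=14, slack=2)
Line 2: ['pepper', 'matrix'] (min_width=13, slack=3)
Line 3: ['number', 'island'] (min_width=13, slack=3)
Line 4: ['waterfall', 'I'] (min_width=11, slack=5)
Line 5: ['banana', 'cherry'] (min_width=13, slack=3)
Line 6: ['tired', 'cold'] (min_width=10, slack=6)
Line 7: ['problem', 'hospital'] (min_width=16, slack=0)
Line 8: ['red', 'south', 'draw', 'a'] (min_width=16, slack=0)
Line 9: ['chair', 'program'] (min_width=13, slack=3)
Line 10: ['bread', 'rainbow'] (min_width=13, slack=3)
Total lines: 10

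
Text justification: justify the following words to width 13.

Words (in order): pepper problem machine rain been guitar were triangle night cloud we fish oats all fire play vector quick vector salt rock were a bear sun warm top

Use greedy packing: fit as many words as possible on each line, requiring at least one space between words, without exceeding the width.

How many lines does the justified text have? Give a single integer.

Line 1: ['pepper'] (min_width=6, slack=7)
Line 2: ['problem'] (min_width=7, slack=6)
Line 3: ['machine', 'rain'] (min_width=12, slack=1)
Line 4: ['been', 'guitar'] (min_width=11, slack=2)
Line 5: ['were', 'triangle'] (min_width=13, slack=0)
Line 6: ['night', 'cloud'] (min_width=11, slack=2)
Line 7: ['we', 'fish', 'oats'] (min_width=12, slack=1)
Line 8: ['all', 'fire', 'play'] (min_width=13, slack=0)
Line 9: ['vector', 'quick'] (min_width=12, slack=1)
Line 10: ['vector', 'salt'] (min_width=11, slack=2)
Line 11: ['rock', 'were', 'a'] (min_width=11, slack=2)
Line 12: ['bear', 'sun', 'warm'] (min_width=13, slack=0)
Line 13: ['top'] (min_width=3, slack=10)
Total lines: 13

Answer: 13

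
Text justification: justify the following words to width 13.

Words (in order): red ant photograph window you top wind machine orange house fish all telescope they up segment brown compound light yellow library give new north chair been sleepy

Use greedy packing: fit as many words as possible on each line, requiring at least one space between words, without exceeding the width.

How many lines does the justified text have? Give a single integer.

Answer: 16

Derivation:
Line 1: ['red', 'ant'] (min_width=7, slack=6)
Line 2: ['photograph'] (min_width=10, slack=3)
Line 3: ['window', 'you'] (min_width=10, slack=3)
Line 4: ['top', 'wind'] (min_width=8, slack=5)
Line 5: ['machine'] (min_width=7, slack=6)
Line 6: ['orange', 'house'] (min_width=12, slack=1)
Line 7: ['fish', 'all'] (min_width=8, slack=5)
Line 8: ['telescope'] (min_width=9, slack=4)
Line 9: ['they', 'up'] (min_width=7, slack=6)
Line 10: ['segment', 'brown'] (min_width=13, slack=0)
Line 11: ['compound'] (min_width=8, slack=5)
Line 12: ['light', 'yellow'] (min_width=12, slack=1)
Line 13: ['library', 'give'] (min_width=12, slack=1)
Line 14: ['new', 'north'] (min_width=9, slack=4)
Line 15: ['chair', 'been'] (min_width=10, slack=3)
Line 16: ['sleepy'] (min_width=6, slack=7)
Total lines: 16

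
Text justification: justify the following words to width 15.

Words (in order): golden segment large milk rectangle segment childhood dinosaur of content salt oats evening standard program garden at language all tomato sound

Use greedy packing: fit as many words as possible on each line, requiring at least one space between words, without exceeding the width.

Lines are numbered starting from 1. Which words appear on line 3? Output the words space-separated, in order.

Line 1: ['golden', 'segment'] (min_width=14, slack=1)
Line 2: ['large', 'milk'] (min_width=10, slack=5)
Line 3: ['rectangle'] (min_width=9, slack=6)
Line 4: ['segment'] (min_width=7, slack=8)
Line 5: ['childhood'] (min_width=9, slack=6)
Line 6: ['dinosaur', 'of'] (min_width=11, slack=4)
Line 7: ['content', 'salt'] (min_width=12, slack=3)
Line 8: ['oats', 'evening'] (min_width=12, slack=3)
Line 9: ['standard'] (min_width=8, slack=7)
Line 10: ['program', 'garden'] (min_width=14, slack=1)
Line 11: ['at', 'language', 'all'] (min_width=15, slack=0)
Line 12: ['tomato', 'sound'] (min_width=12, slack=3)

Answer: rectangle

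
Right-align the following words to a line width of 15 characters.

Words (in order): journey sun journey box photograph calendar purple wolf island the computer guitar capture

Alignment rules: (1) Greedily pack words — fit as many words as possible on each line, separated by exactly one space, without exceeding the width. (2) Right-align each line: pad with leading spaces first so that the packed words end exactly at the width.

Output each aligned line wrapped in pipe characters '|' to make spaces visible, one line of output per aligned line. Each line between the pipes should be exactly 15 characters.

Line 1: ['journey', 'sun'] (min_width=11, slack=4)
Line 2: ['journey', 'box'] (min_width=11, slack=4)
Line 3: ['photograph'] (min_width=10, slack=5)
Line 4: ['calendar', 'purple'] (min_width=15, slack=0)
Line 5: ['wolf', 'island', 'the'] (min_width=15, slack=0)
Line 6: ['computer', 'guitar'] (min_width=15, slack=0)
Line 7: ['capture'] (min_width=7, slack=8)

Answer: |    journey sun|
|    journey box|
|     photograph|
|calendar purple|
|wolf island the|
|computer guitar|
|        capture|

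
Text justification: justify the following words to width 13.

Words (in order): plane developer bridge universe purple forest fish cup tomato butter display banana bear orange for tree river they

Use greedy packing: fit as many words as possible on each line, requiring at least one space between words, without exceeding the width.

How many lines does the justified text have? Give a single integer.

Answer: 12

Derivation:
Line 1: ['plane'] (min_width=5, slack=8)
Line 2: ['developer'] (min_width=9, slack=4)
Line 3: ['bridge'] (min_width=6, slack=7)
Line 4: ['universe'] (min_width=8, slack=5)
Line 5: ['purple', 'forest'] (min_width=13, slack=0)
Line 6: ['fish', 'cup'] (min_width=8, slack=5)
Line 7: ['tomato', 'butter'] (min_width=13, slack=0)
Line 8: ['display'] (min_width=7, slack=6)
Line 9: ['banana', 'bear'] (min_width=11, slack=2)
Line 10: ['orange', 'for'] (min_width=10, slack=3)
Line 11: ['tree', 'river'] (min_width=10, slack=3)
Line 12: ['they'] (min_width=4, slack=9)
Total lines: 12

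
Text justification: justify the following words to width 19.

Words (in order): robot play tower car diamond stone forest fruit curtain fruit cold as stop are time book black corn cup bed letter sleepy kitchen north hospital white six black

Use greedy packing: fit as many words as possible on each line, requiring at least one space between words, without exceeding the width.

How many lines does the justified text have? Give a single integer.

Answer: 10

Derivation:
Line 1: ['robot', 'play', 'tower'] (min_width=16, slack=3)
Line 2: ['car', 'diamond', 'stone'] (min_width=17, slack=2)
Line 3: ['forest', 'fruit'] (min_width=12, slack=7)
Line 4: ['curtain', 'fruit', 'cold'] (min_width=18, slack=1)
Line 5: ['as', 'stop', 'are', 'time'] (min_width=16, slack=3)
Line 6: ['book', 'black', 'corn', 'cup'] (min_width=19, slack=0)
Line 7: ['bed', 'letter', 'sleepy'] (min_width=17, slack=2)
Line 8: ['kitchen', 'north'] (min_width=13, slack=6)
Line 9: ['hospital', 'white', 'six'] (min_width=18, slack=1)
Line 10: ['black'] (min_width=5, slack=14)
Total lines: 10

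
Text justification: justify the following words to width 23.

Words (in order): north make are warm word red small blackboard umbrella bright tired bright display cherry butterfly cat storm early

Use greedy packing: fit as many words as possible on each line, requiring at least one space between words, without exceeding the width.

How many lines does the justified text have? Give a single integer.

Line 1: ['north', 'make', 'are', 'warm'] (min_width=19, slack=4)
Line 2: ['word', 'red', 'small'] (min_width=14, slack=9)
Line 3: ['blackboard', 'umbrella'] (min_width=19, slack=4)
Line 4: ['bright', 'tired', 'bright'] (min_width=19, slack=4)
Line 5: ['display', 'cherry'] (min_width=14, slack=9)
Line 6: ['butterfly', 'cat', 'storm'] (min_width=19, slack=4)
Line 7: ['early'] (min_width=5, slack=18)
Total lines: 7

Answer: 7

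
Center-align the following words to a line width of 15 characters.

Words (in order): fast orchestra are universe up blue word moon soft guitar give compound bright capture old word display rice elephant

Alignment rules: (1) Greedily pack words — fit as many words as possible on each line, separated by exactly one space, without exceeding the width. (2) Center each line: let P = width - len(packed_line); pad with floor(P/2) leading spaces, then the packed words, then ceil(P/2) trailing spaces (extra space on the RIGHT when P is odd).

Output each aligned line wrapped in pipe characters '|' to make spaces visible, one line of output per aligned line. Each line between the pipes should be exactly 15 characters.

Line 1: ['fast', 'orchestra'] (min_width=14, slack=1)
Line 2: ['are', 'universe', 'up'] (min_width=15, slack=0)
Line 3: ['blue', 'word', 'moon'] (min_width=14, slack=1)
Line 4: ['soft', 'guitar'] (min_width=11, slack=4)
Line 5: ['give', 'compound'] (min_width=13, slack=2)
Line 6: ['bright', 'capture'] (min_width=14, slack=1)
Line 7: ['old', 'word'] (min_width=8, slack=7)
Line 8: ['display', 'rice'] (min_width=12, slack=3)
Line 9: ['elephant'] (min_width=8, slack=7)

Answer: |fast orchestra |
|are universe up|
|blue word moon |
|  soft guitar  |
| give compound |
|bright capture |
|   old word    |
| display rice  |
|   elephant    |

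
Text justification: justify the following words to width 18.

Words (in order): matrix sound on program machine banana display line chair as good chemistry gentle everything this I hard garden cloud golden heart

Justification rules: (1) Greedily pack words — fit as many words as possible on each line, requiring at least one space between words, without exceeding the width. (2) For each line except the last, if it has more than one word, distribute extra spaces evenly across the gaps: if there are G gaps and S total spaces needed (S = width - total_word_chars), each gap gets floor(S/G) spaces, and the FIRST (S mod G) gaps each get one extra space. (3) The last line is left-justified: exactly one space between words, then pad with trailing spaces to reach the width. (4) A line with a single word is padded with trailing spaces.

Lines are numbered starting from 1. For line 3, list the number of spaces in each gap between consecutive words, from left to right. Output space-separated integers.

Line 1: ['matrix', 'sound', 'on'] (min_width=15, slack=3)
Line 2: ['program', 'machine'] (min_width=15, slack=3)
Line 3: ['banana', 'display'] (min_width=14, slack=4)
Line 4: ['line', 'chair', 'as', 'good'] (min_width=18, slack=0)
Line 5: ['chemistry', 'gentle'] (min_width=16, slack=2)
Line 6: ['everything', 'this', 'I'] (min_width=17, slack=1)
Line 7: ['hard', 'garden', 'cloud'] (min_width=17, slack=1)
Line 8: ['golden', 'heart'] (min_width=12, slack=6)

Answer: 5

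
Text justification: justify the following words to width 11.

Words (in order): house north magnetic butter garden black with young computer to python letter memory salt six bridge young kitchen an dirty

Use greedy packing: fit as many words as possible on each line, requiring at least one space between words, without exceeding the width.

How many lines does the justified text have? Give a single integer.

Answer: 14

Derivation:
Line 1: ['house', 'north'] (min_width=11, slack=0)
Line 2: ['magnetic'] (min_width=8, slack=3)
Line 3: ['butter'] (min_width=6, slack=5)
Line 4: ['garden'] (min_width=6, slack=5)
Line 5: ['black', 'with'] (min_width=10, slack=1)
Line 6: ['young'] (min_width=5, slack=6)
Line 7: ['computer', 'to'] (min_width=11, slack=0)
Line 8: ['python'] (min_width=6, slack=5)
Line 9: ['letter'] (min_width=6, slack=5)
Line 10: ['memory', 'salt'] (min_width=11, slack=0)
Line 11: ['six', 'bridge'] (min_width=10, slack=1)
Line 12: ['young'] (min_width=5, slack=6)
Line 13: ['kitchen', 'an'] (min_width=10, slack=1)
Line 14: ['dirty'] (min_width=5, slack=6)
Total lines: 14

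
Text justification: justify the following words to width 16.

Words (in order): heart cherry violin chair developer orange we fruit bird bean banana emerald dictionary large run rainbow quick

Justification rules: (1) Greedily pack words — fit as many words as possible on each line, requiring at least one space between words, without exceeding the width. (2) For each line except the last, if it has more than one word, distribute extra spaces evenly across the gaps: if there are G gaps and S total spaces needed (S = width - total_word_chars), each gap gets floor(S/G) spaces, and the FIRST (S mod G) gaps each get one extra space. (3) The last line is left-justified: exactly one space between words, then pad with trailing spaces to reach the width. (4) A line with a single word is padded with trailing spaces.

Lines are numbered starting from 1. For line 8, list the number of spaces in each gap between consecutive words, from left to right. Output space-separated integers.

Answer: 6

Derivation:
Line 1: ['heart', 'cherry'] (min_width=12, slack=4)
Line 2: ['violin', 'chair'] (min_width=12, slack=4)
Line 3: ['developer', 'orange'] (min_width=16, slack=0)
Line 4: ['we', 'fruit', 'bird'] (min_width=13, slack=3)
Line 5: ['bean', 'banana'] (min_width=11, slack=5)
Line 6: ['emerald'] (min_width=7, slack=9)
Line 7: ['dictionary', 'large'] (min_width=16, slack=0)
Line 8: ['run', 'rainbow'] (min_width=11, slack=5)
Line 9: ['quick'] (min_width=5, slack=11)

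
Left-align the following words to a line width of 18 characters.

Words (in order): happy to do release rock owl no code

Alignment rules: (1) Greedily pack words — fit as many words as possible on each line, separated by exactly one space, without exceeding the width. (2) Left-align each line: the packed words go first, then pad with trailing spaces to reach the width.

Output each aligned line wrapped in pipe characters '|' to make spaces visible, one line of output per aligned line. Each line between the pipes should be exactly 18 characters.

Line 1: ['happy', 'to', 'do'] (min_width=11, slack=7)
Line 2: ['release', 'rock', 'owl'] (min_width=16, slack=2)
Line 3: ['no', 'code'] (min_width=7, slack=11)

Answer: |happy to do       |
|release rock owl  |
|no code           |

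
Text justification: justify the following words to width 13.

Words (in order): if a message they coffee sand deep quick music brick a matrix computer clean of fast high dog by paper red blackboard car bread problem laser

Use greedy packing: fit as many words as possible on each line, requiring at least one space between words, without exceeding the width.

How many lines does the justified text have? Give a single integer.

Answer: 13

Derivation:
Line 1: ['if', 'a', 'message'] (min_width=12, slack=1)
Line 2: ['they', 'coffee'] (min_width=11, slack=2)
Line 3: ['sand', 'deep'] (min_width=9, slack=4)
Line 4: ['quick', 'music'] (min_width=11, slack=2)
Line 5: ['brick', 'a'] (min_width=7, slack=6)
Line 6: ['matrix'] (min_width=6, slack=7)
Line 7: ['computer'] (min_width=8, slack=5)
Line 8: ['clean', 'of', 'fast'] (min_width=13, slack=0)
Line 9: ['high', 'dog', 'by'] (min_width=11, slack=2)
Line 10: ['paper', 'red'] (min_width=9, slack=4)
Line 11: ['blackboard'] (min_width=10, slack=3)
Line 12: ['car', 'bread'] (min_width=9, slack=4)
Line 13: ['problem', 'laser'] (min_width=13, slack=0)
Total lines: 13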